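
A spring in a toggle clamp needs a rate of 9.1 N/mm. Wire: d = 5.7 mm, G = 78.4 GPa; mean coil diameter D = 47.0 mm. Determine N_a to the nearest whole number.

N_a = Gd⁴/(8D³k) = (78.4×10³ × 5.7⁴)/(8 × 47.0³ × 9.1)
    = 8.2759e+07 / 7.55831e+06 = 10.95 → 11 coils

11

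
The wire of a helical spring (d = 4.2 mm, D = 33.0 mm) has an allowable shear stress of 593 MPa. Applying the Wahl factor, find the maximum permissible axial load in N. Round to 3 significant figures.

440 N

C = D/d = 33.0/4.2 = 7.8571
K_W = (4C−1)/(4C−4) + 0.615/C = 30.429/27.429 + 0.0783 = 1.1876
τ_max = K·8FD/(πd³) → F_max = τ_allow·πd³/(8DK)
F_max = 593·π·4.2³/(8·33.0·1.1876) = 1.3802e+05/313.54 = 440.21 N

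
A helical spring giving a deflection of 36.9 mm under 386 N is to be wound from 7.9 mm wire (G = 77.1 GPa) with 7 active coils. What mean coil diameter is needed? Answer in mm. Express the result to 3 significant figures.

Required rate k = F/δ = 386/36.9 = 10.461 N/mm
D = (Gd⁴/(8N_a·k))^(1/3) = (77.1×10³·7.9⁴/(8·7·10.461))^(1/3)
  = (512642)^(1/3) = 80.0334 mm

80.0 mm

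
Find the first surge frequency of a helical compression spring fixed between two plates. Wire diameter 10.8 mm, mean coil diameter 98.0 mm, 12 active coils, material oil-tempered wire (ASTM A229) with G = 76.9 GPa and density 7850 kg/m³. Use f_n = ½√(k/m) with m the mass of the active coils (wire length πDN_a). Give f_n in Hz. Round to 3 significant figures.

33.0 Hz

k = Gd⁴/(8D³N_a) = (76.9×10³)(10.8⁴)/(8·98.0³·12) = 11.579 N/mm = 11579 N/m
Wire length L = πDN_a = π·98.0·12 = 3694.5 mm
m = ρ·(πd²/4)·L = 7850 × 91.609×10⁻⁶ m² × 3.6945 m = 2.6568 kg
f_n = ½√(k/m) = 0.5·√(11579/2.6568) = 0.5·√(4358.2) = 33.008 Hz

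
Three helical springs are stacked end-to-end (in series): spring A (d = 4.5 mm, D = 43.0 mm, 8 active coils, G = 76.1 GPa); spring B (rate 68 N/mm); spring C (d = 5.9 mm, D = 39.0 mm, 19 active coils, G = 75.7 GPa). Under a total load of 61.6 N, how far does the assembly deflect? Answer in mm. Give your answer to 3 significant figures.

k_A = Gd⁴/(8D³N_a) = (76.1×10³)(4.5⁴)/(8·43.0³·8) = 6.1327 N/mm
k_C = Gd⁴/(8D³N_a) = (75.7×10³)(5.9⁴)/(8·39.0³·19) = 10.173 N/mm
Series: 1/k_eq = 1/6.1327 + 1/68 + 1/10.173 = 0.27606; k_eq = 3.6224 N/mm
δ = F/k_eq = 61.6/3.6224 = 17.005 mm

17.0 mm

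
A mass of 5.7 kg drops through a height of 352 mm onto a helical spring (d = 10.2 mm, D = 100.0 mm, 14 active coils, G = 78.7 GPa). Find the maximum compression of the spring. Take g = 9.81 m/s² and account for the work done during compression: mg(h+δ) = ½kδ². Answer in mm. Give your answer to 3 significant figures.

k = Gd⁴/(8D³N_a) = (78.7×10³)(10.2⁴)/(8·100.0³·14) = 7.606 N/mm
W = mg = 5.7 × 9.81 = 55.917 N
½kδ² − Wδ − Wh = 0 → δ = (W + √(W² + 2kWh))/k
δ = (55.917 + √(3126.7 + 299415))/7.606 = (55.917 + 550.04)/7.606 = 79.668 mm

79.7 mm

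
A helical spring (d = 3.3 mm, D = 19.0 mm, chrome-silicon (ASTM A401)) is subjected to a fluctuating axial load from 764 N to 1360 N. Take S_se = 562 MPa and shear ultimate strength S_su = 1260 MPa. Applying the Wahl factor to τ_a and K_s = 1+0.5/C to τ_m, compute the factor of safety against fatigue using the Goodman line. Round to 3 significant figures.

0.468

C = D/d = 19.0/3.3 = 5.7576; K_W = (4C−1)/(4C−4)+0.615/C = 1.2645; K_s = 1+0.5/C = 1.0868
F_a = (F_max−F_min)/2 = 298 N; F_m = (F_max+F_min)/2 = 1062 N
τ_a = K_W·8F_aD/(πd³) = 1.2645 × 401.21 = 507.31 MPa
τ_m = K_s·8F_mD/(πd³) = 1.0868 × 1429.8 = 1554 MPa
Goodman: 1/n_f = τ_a/S_se + τ_m/S_su = 507.31/562 + 1554/1260 = 0.90269 + 1.23331 = 2.136
n_f = 1/2.136 = 0.4682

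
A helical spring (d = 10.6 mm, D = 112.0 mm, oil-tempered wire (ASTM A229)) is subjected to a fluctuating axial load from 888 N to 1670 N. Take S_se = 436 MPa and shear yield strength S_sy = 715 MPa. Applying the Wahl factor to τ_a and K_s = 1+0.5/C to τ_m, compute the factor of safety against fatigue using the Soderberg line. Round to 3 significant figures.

1.44

C = D/d = 112.0/10.6 = 10.5660; K_W = (4C−1)/(4C−4)+0.615/C = 1.1366; K_s = 1+0.5/C = 1.0473
F_a = (F_max−F_min)/2 = 391 N; F_m = (F_max+F_min)/2 = 1279 N
τ_a = K_W·8F_aD/(πd³) = 1.1366 × 93.63 = 106.42 MPa
τ_m = K_s·8F_mD/(πd³) = 1.0473 × 306.27 = 320.77 MPa
Soderberg: 1/n_f = τ_a/S_se + τ_m/S_sy = 106.42/436 + 320.77/715 = 0.24409 + 0.44863 = 0.69271
n_f = 1/0.69271 = 1.444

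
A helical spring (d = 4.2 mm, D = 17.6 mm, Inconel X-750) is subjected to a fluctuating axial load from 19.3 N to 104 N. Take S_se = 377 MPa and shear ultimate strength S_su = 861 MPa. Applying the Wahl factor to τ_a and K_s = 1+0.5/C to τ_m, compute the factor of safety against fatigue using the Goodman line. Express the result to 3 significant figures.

C = D/d = 17.6/4.2 = 4.1905; K_W = (4C−1)/(4C−4)+0.615/C = 1.3818; K_s = 1+0.5/C = 1.1193
F_a = (F_max−F_min)/2 = 42.35 N; F_m = (F_max+F_min)/2 = 61.65 N
τ_a = K_W·8F_aD/(πd³) = 1.3818 × 25.619 = 35.401 MPa
τ_m = K_s·8F_mD/(πd³) = 1.1193 × 37.294 = 41.744 MPa
Goodman: 1/n_f = τ_a/S_se + τ_m/S_su = 35.401/377 + 41.744/861 = 0.09390 + 0.04848 = 0.14238
n_f = 1/0.14238 = 7.023

7.02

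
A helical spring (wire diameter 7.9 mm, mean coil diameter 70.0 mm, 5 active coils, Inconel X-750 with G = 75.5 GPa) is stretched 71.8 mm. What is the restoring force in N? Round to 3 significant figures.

1540 N

k = Gd⁴/(8D³N_a) = (75.5×10³)(7.9⁴)/(8·70.0³·5) = 21.434 N/mm
F = k·δ = 21.434 × 71.8 = 1539 N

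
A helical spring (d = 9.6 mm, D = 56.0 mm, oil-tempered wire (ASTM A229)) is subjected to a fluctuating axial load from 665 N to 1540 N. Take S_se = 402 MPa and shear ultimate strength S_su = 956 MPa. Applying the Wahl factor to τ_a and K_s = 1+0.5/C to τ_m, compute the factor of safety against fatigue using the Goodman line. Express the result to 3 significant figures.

2.36

C = D/d = 56.0/9.6 = 5.8333; K_W = (4C−1)/(4C−4)+0.615/C = 1.2606; K_s = 1+0.5/C = 1.0857
F_a = (F_max−F_min)/2 = 437.5 N; F_m = (F_max+F_min)/2 = 1102.5 N
τ_a = K_W·8F_aD/(πd³) = 1.2606 × 70.517 = 88.894 MPa
τ_m = K_s·8F_mD/(πd³) = 1.0857 × 177.7 = 192.93 MPa
Goodman: 1/n_f = τ_a/S_se + τ_m/S_su = 88.894/402 + 192.93/956 = 0.22113 + 0.20181 = 0.42294
n_f = 1/0.42294 = 2.364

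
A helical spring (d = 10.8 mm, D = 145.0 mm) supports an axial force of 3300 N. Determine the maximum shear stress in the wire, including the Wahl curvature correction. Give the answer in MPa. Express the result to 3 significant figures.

1070 MPa

Spring index C = D/d = 145.0/10.8 = 13.4259
K_W = (4C−1)/(4C−4) + 0.615/C = 52.704/49.704 + 0.0458 = 1.1062
τ₀ = 8FD/(πd³) = 8·3300·145.0/(π·10.8³) = 3.828e+06/3957.5 = 967.28 MPa
τ_max = K·τ₀ = 1.1062 × 967.28 = 1070 MPa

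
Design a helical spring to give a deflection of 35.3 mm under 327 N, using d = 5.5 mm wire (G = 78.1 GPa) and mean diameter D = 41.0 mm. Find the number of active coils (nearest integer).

14

Required rate k = F/δ = 327/35.3 = 9.2635 N/mm
N_a = Gd⁴/(8D³k) = (78.1×10³ × 5.5⁴)/(8 × 41.0³ × 9.2635)
    = 7.14664e+07 / 5.10757e+06 = 13.99 → 14 coils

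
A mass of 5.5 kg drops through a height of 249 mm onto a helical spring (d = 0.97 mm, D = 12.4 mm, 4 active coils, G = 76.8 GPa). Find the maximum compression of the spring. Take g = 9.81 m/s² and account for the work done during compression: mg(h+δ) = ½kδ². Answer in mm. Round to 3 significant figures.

k = Gd⁴/(8D³N_a) = (76.8×10³)(0.97⁴)/(8·12.4³·4) = 1.1144 N/mm
W = mg = 5.5 × 9.81 = 53.955 N
½kδ² − Wδ − Wh = 0 → δ = (W + √(W² + 2kWh))/k
δ = (53.955 + √(2911.1 + 29942.9))/1.1144 = (53.955 + 181.26)/1.1144 = 211.07 mm

211 mm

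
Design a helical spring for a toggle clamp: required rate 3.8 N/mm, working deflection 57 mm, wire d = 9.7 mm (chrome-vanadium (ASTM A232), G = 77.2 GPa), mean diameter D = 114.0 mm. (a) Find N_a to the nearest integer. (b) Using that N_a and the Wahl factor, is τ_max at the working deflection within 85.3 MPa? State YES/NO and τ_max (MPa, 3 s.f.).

(a) 15 coils; (b) YES, τ_max = 78.2 MPa

N_a = Gd⁴/(8D³k) = (77.2×10³)(9.7⁴)/(8·114.0³·3.8) = 15.17 → N_a = 15
Actual rate k = Gd⁴/(8D³·15) = 3.8442 N/mm
Working load F = kδ = 3.8442·57 = 219.12 N
C = 114.0/9.7 = 11.7526; K_W = (4C−1)/(4C−4)+0.615/C = 1.1221
τ_max = K_W·8FD/(πd³) = 1.1221·69.697 = 78.205 MPa
τ_max ≤ 85.3 MPa → acceptable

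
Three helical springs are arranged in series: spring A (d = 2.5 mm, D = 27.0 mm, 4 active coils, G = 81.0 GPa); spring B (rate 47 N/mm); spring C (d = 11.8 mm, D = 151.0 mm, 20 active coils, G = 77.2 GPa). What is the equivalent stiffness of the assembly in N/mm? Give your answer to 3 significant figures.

1.70 N/mm

k_A = Gd⁴/(8D³N_a) = (81.0×10³)(2.5⁴)/(8·27.0³·4) = 5.0235 N/mm
k_C = Gd⁴/(8D³N_a) = (77.2×10³)(11.8⁴)/(8·151.0³·20) = 2.717 N/mm
Series: 1/k_eq = 1/5.0235 + 1/47 + 1/2.717 = 0.58839; k_eq = 1.6995 N/mm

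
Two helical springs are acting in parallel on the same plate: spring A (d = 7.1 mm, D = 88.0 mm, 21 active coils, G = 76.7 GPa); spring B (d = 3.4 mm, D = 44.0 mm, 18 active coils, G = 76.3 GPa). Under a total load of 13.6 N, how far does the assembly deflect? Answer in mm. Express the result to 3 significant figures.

5.37 mm

k_A = Gd⁴/(8D³N_a) = (76.7×10³)(7.1⁴)/(8·88.0³·21) = 1.7024 N/mm
k_B = Gd⁴/(8D³N_a) = (76.3×10³)(3.4⁴)/(8·44.0³·18) = 0.83123 N/mm
Parallel: k_eq = 1.7024 + 0.83123 = 2.5337 N/mm
δ = F/k_eq = 13.6/2.5337 = 5.3677 mm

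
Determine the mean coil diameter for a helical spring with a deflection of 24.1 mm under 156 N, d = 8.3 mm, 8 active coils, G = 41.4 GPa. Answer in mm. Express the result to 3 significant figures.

Required rate k = F/δ = 156/24.1 = 6.473 N/mm
D = (Gd⁴/(8N_a·k))^(1/3) = (41.4×10³·8.3⁴/(8·8·6.473))^(1/3)
  = (474269)^(1/3) = 77.9845 mm

78.0 mm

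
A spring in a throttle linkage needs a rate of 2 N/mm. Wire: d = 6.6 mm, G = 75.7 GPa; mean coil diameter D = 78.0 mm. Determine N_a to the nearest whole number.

N_a = Gd⁴/(8D³k) = (75.7×10³ × 6.6⁴)/(8 × 78.0³ × 2)
    = 1.43639e+08 / 7.59283e+06 = 18.92 → 19 coils

19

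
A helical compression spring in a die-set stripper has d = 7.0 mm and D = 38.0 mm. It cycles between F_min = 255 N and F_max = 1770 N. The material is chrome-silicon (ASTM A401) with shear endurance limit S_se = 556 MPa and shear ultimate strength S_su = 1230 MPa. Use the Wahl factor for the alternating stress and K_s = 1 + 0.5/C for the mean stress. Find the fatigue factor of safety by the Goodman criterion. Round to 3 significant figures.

C = D/d = 38.0/7.0 = 5.4286; K_W = (4C−1)/(4C−4)+0.615/C = 1.2826; K_s = 1+0.5/C = 1.0921
F_a = (F_max−F_min)/2 = 757.5 N; F_m = (F_max+F_min)/2 = 1012.5 N
τ_a = K_W·8F_aD/(πd³) = 1.2826 × 213.7 = 274.11 MPa
τ_m = K_s·8F_mD/(πd³) = 1.0921 × 285.64 = 311.95 MPa
Goodman: 1/n_f = τ_a/S_se + τ_m/S_su = 274.11/556 + 311.95/1230 = 0.49300 + 0.25362 = 0.74662
n_f = 1/0.74662 = 1.339

1.34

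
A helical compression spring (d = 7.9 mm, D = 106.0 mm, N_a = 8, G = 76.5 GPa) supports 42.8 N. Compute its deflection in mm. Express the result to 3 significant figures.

k = Gd⁴/(8D³N_a) = (76.5×10³)(7.9⁴)/(8·106.0³·8) = 3.9091 N/mm
δ = F/k = 42.8 / 3.9091 = 10.949 mm

10.9 mm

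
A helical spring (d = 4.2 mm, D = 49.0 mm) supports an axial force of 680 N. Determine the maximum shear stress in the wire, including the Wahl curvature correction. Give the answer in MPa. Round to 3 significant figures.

1290 MPa

Spring index C = D/d = 49.0/4.2 = 11.6667
K_W = (4C−1)/(4C−4) + 0.615/C = 45.667/42.667 + 0.0527 = 1.1230
τ₀ = 8FD/(πd³) = 8·680·49.0/(π·4.2³) = 266560/232.75 = 1145.2 MPa
τ_max = K·τ₀ = 1.1230 × 1145.2 = 1286.1 MPa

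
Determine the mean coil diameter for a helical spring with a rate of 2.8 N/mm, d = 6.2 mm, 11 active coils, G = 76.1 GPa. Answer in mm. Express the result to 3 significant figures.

77.0 mm

D = (Gd⁴/(8N_a·k))^(1/3) = (76.1×10³·6.2⁴/(8·11·2.8))^(1/3)
  = (456363)^(1/3) = 76.9905 mm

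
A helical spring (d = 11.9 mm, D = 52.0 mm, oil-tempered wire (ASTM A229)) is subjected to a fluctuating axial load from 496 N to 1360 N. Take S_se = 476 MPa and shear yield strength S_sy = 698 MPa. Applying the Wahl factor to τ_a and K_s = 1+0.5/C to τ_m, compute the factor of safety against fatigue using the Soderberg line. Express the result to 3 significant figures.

C = D/d = 52.0/11.9 = 4.3697; K_W = (4C−1)/(4C−4)+0.615/C = 1.3633; K_s = 1+0.5/C = 1.1144
F_a = (F_max−F_min)/2 = 432 N; F_m = (F_max+F_min)/2 = 928 N
τ_a = K_W·8F_aD/(πd³) = 1.3633 × 33.946 = 46.279 MPa
τ_m = K_s·8F_mD/(πd³) = 1.1144 × 72.921 = 81.264 MPa
Soderberg: 1/n_f = τ_a/S_se + τ_m/S_sy = 46.279/476 + 81.264/698 = 0.09722 + 0.11642 = 0.21365
n_f = 1/0.21365 = 4.681

4.68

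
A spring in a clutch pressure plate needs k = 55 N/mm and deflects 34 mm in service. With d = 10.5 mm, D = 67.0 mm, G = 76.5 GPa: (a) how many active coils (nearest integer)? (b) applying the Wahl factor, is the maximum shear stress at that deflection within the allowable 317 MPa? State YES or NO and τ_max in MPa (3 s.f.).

(a) 7 coils; (b) NO, τ_max = 342 MPa

N_a = Gd⁴/(8D³k) = (76.5×10³)(10.5⁴)/(8·67.0³·55) = 7.027 → N_a = 7
Actual rate k = Gd⁴/(8D³·7) = 55.209 N/mm
Working load F = kδ = 55.209·34 = 1877.1 N
C = 67.0/10.5 = 6.3810; K_W = (4C−1)/(4C−4)+0.615/C = 1.2358
τ_max = K_W·8FD/(πd³) = 1.2358·276.65 = 341.87 MPa
τ_max > 317 MPa → exceeds allowable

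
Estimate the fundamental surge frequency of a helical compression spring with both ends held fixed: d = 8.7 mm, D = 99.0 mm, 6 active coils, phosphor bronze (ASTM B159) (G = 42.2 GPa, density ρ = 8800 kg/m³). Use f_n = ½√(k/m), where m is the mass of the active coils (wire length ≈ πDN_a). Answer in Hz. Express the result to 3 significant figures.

36.5 Hz

k = Gd⁴/(8D³N_a) = (42.2×10³)(8.7⁴)/(8·99.0³·6) = 5.1909 N/mm = 5190.9 N/m
Wire length L = πDN_a = π·99.0·6 = 1866.1 mm
m = ρ·(πd²/4)·L = 8800 × 59.447×10⁻⁶ m² × 1.8661 m = 0.97622 kg
f_n = ½√(k/m) = 0.5·√(5190.9/0.97622) = 0.5·√(5317.4) = 36.46 Hz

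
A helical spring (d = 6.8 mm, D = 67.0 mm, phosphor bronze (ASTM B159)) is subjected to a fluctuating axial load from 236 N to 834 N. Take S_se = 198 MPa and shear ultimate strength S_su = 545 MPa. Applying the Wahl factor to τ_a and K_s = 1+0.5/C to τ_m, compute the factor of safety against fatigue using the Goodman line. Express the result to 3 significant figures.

0.667

C = D/d = 67.0/6.8 = 9.8529; K_W = (4C−1)/(4C−4)+0.615/C = 1.1471; K_s = 1+0.5/C = 1.0507
F_a = (F_max−F_min)/2 = 299 N; F_m = (F_max+F_min)/2 = 535 N
τ_a = K_W·8F_aD/(πd³) = 1.1471 × 162.24 = 186.11 MPa
τ_m = K_s·8F_mD/(πd³) = 1.0507 × 290.3 = 305.03 MPa
Goodman: 1/n_f = τ_a/S_se + τ_m/S_su = 186.11/198 + 305.03/545 = 0.93996 + 0.55968 = 1.4996
n_f = 1/1.4996 = 0.6668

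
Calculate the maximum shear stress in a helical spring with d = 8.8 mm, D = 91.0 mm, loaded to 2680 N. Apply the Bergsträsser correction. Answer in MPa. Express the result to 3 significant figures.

Spring index C = D/d = 91.0/8.8 = 10.3409
K_B = (4C+2)/(4C−3) = 43.364/38.364 = 1.1303
τ₀ = 8FD/(πd³) = 8·2680·91.0/(π·8.8³) = 1.95104e+06/2140.9 = 911.31 MPa
τ_max = K·τ₀ = 1.1303 × 911.31 = 1030.1 MPa

1030 MPa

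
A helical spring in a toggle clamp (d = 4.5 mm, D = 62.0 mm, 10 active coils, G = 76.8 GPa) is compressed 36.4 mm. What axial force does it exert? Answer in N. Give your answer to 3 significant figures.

k = Gd⁴/(8D³N_a) = (76.8×10³)(4.5⁴)/(8·62.0³·10) = 1.6518 N/mm
F = k·δ = 1.6518 × 36.4 = 60.124 N

60.1 N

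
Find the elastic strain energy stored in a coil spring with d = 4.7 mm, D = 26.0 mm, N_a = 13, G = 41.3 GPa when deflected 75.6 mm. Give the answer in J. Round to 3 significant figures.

k = Gd⁴/(8D³N_a) = (41.3×10³)(4.7⁴)/(8·26.0³·13) = 11.025 N/mm
U = ½kδ² = 0.5 × 11.025 × 75.6² = 31507 N·mm = 31.507 J

31.5 J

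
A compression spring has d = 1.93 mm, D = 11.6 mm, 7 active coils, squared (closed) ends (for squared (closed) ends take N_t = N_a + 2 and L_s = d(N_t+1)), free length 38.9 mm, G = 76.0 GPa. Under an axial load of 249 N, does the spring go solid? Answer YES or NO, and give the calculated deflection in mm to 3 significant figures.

YES, δ = 20.6 mm

k = Gd⁴/(8D³N_a) = (76.0×10³)(1.93⁴)/(8·11.6³·7) = 12.064 N/mm
N_t = 9; L_s = 1.93·10 = 19.3 mm; δ_solid = L₀ − L_s = 38.9 − 19.3 = 19.6 mm
δ = F/k = 249/12.064 = 20.64 mm
δ ≥ δ_solid → spring goes solid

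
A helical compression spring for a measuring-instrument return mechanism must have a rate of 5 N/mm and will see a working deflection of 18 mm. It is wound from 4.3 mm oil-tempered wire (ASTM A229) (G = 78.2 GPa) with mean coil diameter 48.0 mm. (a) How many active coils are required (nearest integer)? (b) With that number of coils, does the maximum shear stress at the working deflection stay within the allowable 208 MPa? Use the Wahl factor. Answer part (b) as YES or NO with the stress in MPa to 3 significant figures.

(a) 6 coils; (b) YES, τ_max = 157 MPa

N_a = Gd⁴/(8D³k) = (78.2×10³)(4.3⁴)/(8·48.0³·5) = 6.044 → N_a = 6
Actual rate k = Gd⁴/(8D³·6) = 5.0363 N/mm
Working load F = kδ = 5.0363·18 = 90.654 N
C = 48.0/4.3 = 11.1628; K_W = (4C−1)/(4C−4)+0.615/C = 1.1289
τ_max = K_W·8FD/(πd³) = 1.1289·139.37 = 157.33 MPa
τ_max ≤ 208 MPa → acceptable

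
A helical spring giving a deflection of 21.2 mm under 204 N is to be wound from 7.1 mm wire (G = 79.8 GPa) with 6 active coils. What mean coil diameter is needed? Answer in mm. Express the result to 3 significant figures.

76.0 mm

Required rate k = F/δ = 204/21.2 = 9.6226 N/mm
D = (Gd⁴/(8N_a·k))^(1/3) = (79.8×10³·7.1⁴/(8·6·9.6226))^(1/3)
  = (439037)^(1/3) = 76.0035 mm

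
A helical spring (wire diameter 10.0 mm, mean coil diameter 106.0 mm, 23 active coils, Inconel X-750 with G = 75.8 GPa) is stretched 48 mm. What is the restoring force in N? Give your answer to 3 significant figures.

k = Gd⁴/(8D³N_a) = (75.8×10³)(10.0⁴)/(8·106.0³·23) = 3.4589 N/mm
F = k·δ = 3.4589 × 48 = 166.03 N

166 N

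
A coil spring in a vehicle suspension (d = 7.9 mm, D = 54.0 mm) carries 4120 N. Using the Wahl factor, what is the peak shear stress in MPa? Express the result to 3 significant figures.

Spring index C = D/d = 54.0/7.9 = 6.8354
K_W = (4C−1)/(4C−4) + 0.615/C = 26.342/23.342 + 0.0900 = 1.2185
τ₀ = 8FD/(πd³) = 8·4120·54.0/(π·7.9³) = 1.77984e+06/1548.9 = 1149.1 MPa
τ_max = K·τ₀ = 1.2185 × 1149.1 = 1400.1 MPa

1400 MPa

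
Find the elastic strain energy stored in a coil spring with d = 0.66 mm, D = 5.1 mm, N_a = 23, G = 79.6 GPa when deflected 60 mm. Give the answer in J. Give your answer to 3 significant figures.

1.11 J

k = Gd⁴/(8D³N_a) = (79.6×10³)(0.66⁴)/(8·5.1³·23) = 0.61881 N/mm
U = ½kδ² = 0.5 × 0.61881 × 60² = 1113.9 N·mm = 1.1139 J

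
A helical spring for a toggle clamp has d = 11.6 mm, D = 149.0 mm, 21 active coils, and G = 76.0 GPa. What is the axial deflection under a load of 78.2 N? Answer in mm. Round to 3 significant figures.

31.6 mm

k = Gd⁴/(8D³N_a) = (76.0×10³)(11.6⁴)/(8·149.0³·21) = 2.4762 N/mm
δ = F/k = 78.2 / 2.4762 = 31.581 mm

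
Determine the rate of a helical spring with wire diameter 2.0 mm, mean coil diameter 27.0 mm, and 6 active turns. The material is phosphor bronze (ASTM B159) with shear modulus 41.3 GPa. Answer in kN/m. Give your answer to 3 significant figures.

0.699 kN/m

k = Gd⁴/(8D³N_a) = (41.3×10³ × 2.0⁴) / (8 × 27.0³ × 6)
  = 660800 / 944784 = 0.69942 N/mm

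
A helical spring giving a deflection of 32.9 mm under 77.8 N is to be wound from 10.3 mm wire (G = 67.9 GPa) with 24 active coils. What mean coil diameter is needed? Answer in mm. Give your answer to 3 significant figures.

Required rate k = F/δ = 77.8/32.9 = 2.3647 N/mm
D = (Gd⁴/(8N_a·k))^(1/3) = (67.9×10³·10.3⁴/(8·24·2.3647))^(1/3)
  = (1.68319e+06)^(1/3) = 118.9537 mm

119 mm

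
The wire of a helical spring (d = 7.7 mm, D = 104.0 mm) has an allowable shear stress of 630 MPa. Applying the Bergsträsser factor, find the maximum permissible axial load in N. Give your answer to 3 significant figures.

C = D/d = 104.0/7.7 = 13.5065
K_B = (4C+2)/(4C−3) = 56.026/51.026 = 1.0980
τ_max = K·8FD/(πd³) → F_max = τ_allow·πd³/(8DK)
F_max = 630·π·7.7³/(8·104.0·1.0980) = 9.0357e+05/913.53 = 989.1 N

989 N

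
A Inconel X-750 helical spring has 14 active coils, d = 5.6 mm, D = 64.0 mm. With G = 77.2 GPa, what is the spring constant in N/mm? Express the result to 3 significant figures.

2.59 N/mm

k = Gd⁴/(8D³N_a) = (77.2×10³ × 5.6⁴) / (8 × 64.0³ × 14)
  = 7.59223e+07 / 2.93601e+07 = 2.5859 N/mm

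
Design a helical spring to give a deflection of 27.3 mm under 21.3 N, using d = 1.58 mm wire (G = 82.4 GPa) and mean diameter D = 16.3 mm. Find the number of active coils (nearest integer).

Required rate k = F/δ = 21.3/27.3 = 0.78022 N/mm
N_a = Gd⁴/(8D³k) = (82.4×10³ × 1.58⁴)/(8 × 16.3³ × 0.78022)
    = 513518 / 27031.5 = 19 → 19 coils

19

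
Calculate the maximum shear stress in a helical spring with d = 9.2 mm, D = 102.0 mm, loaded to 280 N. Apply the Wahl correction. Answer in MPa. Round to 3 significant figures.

106 MPa

Spring index C = D/d = 102.0/9.2 = 11.0870
K_W = (4C−1)/(4C−4) + 0.615/C = 43.348/40.348 + 0.0555 = 1.1298
τ₀ = 8FD/(πd³) = 8·280·102.0/(π·9.2³) = 228480/2446.3 = 93.397 MPa
τ_max = K·τ₀ = 1.1298 × 93.397 = 105.52 MPa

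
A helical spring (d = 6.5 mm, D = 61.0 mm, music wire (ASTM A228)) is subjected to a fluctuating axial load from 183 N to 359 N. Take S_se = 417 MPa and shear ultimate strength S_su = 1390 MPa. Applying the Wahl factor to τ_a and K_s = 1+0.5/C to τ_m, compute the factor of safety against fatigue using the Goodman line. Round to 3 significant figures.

C = D/d = 61.0/6.5 = 9.3846; K_W = (4C−1)/(4C−4)+0.615/C = 1.1550; K_s = 1+0.5/C = 1.0533
F_a = (F_max−F_min)/2 = 88 N; F_m = (F_max+F_min)/2 = 271 N
τ_a = K_W·8F_aD/(πd³) = 1.1550 × 49.775 = 57.489 MPa
τ_m = K_s·8F_mD/(πd³) = 1.0533 × 153.28 = 161.45 MPa
Goodman: 1/n_f = τ_a/S_se + τ_m/S_su = 57.489/417 + 161.45/1390 = 0.13786 + 0.11615 = 0.25402
n_f = 1/0.25402 = 3.937

3.94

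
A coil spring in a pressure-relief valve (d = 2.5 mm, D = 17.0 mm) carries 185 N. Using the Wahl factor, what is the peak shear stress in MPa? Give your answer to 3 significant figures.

625 MPa

Spring index C = D/d = 17.0/2.5 = 6.8000
K_W = (4C−1)/(4C−4) + 0.615/C = 26.200/23.200 + 0.0904 = 1.2198
τ₀ = 8FD/(πd³) = 8·185·17.0/(π·2.5³) = 25160/49.087 = 512.56 MPa
τ_max = K·τ₀ = 1.2198 × 512.56 = 625.19 MPa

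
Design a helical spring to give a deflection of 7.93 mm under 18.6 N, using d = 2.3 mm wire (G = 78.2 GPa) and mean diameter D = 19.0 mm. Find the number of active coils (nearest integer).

17

Required rate k = F/δ = 18.6/7.93 = 2.3455 N/mm
N_a = Gd⁴/(8D³k) = (78.2×10³ × 2.3⁴)/(8 × 19.0³ × 2.3455)
    = 2.18836e+06 / 128704 = 17 → 17 coils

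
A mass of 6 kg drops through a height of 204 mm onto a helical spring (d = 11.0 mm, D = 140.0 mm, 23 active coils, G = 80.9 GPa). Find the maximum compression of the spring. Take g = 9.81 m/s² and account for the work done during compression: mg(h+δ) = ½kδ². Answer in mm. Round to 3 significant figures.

129 mm

k = Gd⁴/(8D³N_a) = (80.9×10³)(11.0⁴)/(8·140.0³·23) = 2.3459 N/mm
W = mg = 6 × 9.81 = 58.86 N
½kδ² − Wδ − Wh = 0 → δ = (W + √(W² + 2kWh))/k
δ = (58.86 + √(3464.5 + 56337.5))/2.3459 = (58.86 + 244.54)/2.3459 = 129.33 mm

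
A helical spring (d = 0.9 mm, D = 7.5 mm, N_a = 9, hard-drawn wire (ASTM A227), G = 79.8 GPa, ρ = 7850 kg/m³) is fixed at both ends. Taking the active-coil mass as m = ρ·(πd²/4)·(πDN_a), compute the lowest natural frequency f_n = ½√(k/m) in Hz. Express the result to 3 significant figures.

k = Gd⁴/(8D³N_a) = (79.8×10³)(0.9⁴)/(8·7.5³·9) = 1.7237 N/mm = 1723.7 N/m
Wire length L = πDN_a = π·7.5·9 = 212.06 mm
m = ρ·(πd²/4)·L = 7850 × 0.63617×10⁻⁶ m² × 0.21206 m = 0.001059 kg
f_n = ½√(k/m) = 0.5·√(1723.7/0.001059) = 0.5·√(1.6276e+06) = 637.9 Hz

638 Hz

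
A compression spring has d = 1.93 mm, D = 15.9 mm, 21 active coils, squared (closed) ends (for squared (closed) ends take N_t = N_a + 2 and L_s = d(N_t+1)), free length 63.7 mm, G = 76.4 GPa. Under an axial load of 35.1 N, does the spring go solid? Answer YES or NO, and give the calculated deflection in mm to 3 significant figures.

YES, δ = 22.4 mm

k = Gd⁴/(8D³N_a) = (76.4×10³)(1.93⁴)/(8·15.9³·21) = 1.5697 N/mm
N_t = 23; L_s = 1.93·24 = 46.32 mm; δ_solid = L₀ − L_s = 63.7 − 46.32 = 17.38 mm
δ = F/k = 35.1/1.5697 = 22.361 mm
δ ≥ δ_solid → spring goes solid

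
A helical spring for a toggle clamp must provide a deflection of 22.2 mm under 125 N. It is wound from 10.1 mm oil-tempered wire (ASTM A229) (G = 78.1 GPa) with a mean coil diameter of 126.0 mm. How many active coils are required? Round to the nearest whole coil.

9

Required rate k = F/δ = 125/22.2 = 5.6306 N/mm
N_a = Gd⁴/(8D³k) = (78.1×10³ × 10.1⁴)/(8 × 126.0³ × 5.6306)
    = 8.12712e+08 / 9.0107e+07 = 9.019 → 9 coils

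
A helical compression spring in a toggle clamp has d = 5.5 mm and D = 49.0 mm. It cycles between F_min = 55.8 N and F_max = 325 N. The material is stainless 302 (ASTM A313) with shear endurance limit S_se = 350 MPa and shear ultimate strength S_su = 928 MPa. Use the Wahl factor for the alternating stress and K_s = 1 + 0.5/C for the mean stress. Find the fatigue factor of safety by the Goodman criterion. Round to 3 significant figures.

2.01

C = D/d = 49.0/5.5 = 8.9091; K_W = (4C−1)/(4C−4)+0.615/C = 1.1639; K_s = 1+0.5/C = 1.0561
F_a = (F_max−F_min)/2 = 134.6 N; F_m = (F_max+F_min)/2 = 190.4 N
τ_a = K_W·8F_aD/(πd³) = 1.1639 × 100.95 = 117.49 MPa
τ_m = K_s·8F_mD/(πd³) = 1.0561 × 142.8 = 150.81 MPa
Goodman: 1/n_f = τ_a/S_se + τ_m/S_su = 117.49/350 + 150.81/928 = 0.33568 + 0.16251 = 0.49819
n_f = 1/0.49819 = 2.007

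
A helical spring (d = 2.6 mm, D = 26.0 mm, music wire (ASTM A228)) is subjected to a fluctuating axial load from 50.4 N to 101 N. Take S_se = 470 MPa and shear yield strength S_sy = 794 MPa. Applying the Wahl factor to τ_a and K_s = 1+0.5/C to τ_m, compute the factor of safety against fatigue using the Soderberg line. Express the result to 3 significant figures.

1.64

C = D/d = 26.0/2.6 = 10.0000; K_W = (4C−1)/(4C−4)+0.615/C = 1.1448; K_s = 1+0.5/C = 1.0500
F_a = (F_max−F_min)/2 = 25.3 N; F_m = (F_max+F_min)/2 = 75.7 N
τ_a = K_W·8F_aD/(πd³) = 1.1448 × 95.305 = 109.11 MPa
τ_m = K_s·8F_mD/(πd³) = 1.0500 × 285.16 = 299.42 MPa
Soderberg: 1/n_f = τ_a/S_se + τ_m/S_sy = 109.11/470 + 299.42/794 = 0.23214 + 0.37710 = 0.60925
n_f = 1/0.60925 = 1.641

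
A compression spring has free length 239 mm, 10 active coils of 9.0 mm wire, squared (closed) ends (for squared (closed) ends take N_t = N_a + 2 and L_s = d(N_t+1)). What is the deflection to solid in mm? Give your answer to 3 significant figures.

122 mm

N_t = 12; L_s = 9.0·13 = 117 mm
δ_solid = L₀ − L_s = 239 − 117 = 122 mm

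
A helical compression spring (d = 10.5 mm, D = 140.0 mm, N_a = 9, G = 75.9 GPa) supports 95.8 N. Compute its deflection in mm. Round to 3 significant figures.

20.5 mm

k = Gd⁴/(8D³N_a) = (75.9×10³)(10.5⁴)/(8·140.0³·9) = 4.6696 N/mm
δ = F/k = 95.8 / 4.6696 = 20.516 mm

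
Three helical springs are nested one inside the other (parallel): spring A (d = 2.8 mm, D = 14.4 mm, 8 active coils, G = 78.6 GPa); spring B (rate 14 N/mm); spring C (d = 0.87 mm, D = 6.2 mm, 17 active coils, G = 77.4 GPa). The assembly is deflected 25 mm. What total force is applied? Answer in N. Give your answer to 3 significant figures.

k_A = Gd⁴/(8D³N_a) = (78.6×10³)(2.8⁴)/(8·14.4³·8) = 25.281 N/mm
k_C = Gd⁴/(8D³N_a) = (77.4×10³)(0.87⁴)/(8·6.2³·17) = 1.3681 N/mm
Parallel: k_eq = 25.281 + 14 + 1.3681 = 40.649 N/mm
F = k_eq·δ = 40.649·25 = 1016.2 N

1020 N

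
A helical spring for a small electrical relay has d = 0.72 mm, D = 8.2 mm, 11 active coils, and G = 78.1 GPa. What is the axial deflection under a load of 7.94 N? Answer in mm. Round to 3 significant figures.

k = Gd⁴/(8D³N_a) = (78.1×10³)(0.72⁴)/(8·8.2³·11) = 0.43257 N/mm
δ = F/k = 7.94 / 0.43257 = 18.355 mm

18.4 mm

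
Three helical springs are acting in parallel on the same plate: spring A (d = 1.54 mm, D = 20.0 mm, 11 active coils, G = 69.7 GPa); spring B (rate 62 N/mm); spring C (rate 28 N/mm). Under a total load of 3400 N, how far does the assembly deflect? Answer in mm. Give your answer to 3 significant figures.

37.5 mm

k_A = Gd⁴/(8D³N_a) = (69.7×10³)(1.54⁴)/(8·20.0³·11) = 0.55686 N/mm
Parallel: k_eq = 0.55686 + 62 + 28 = 90.557 N/mm
δ = F/k_eq = 3400/90.557 = 37.545 mm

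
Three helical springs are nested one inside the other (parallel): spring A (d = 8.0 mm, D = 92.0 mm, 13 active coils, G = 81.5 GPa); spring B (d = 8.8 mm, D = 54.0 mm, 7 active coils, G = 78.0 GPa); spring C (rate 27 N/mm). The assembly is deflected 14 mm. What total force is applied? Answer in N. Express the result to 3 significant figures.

k_A = Gd⁴/(8D³N_a) = (81.5×10³)(8.0⁴)/(8·92.0³·13) = 4.1221 N/mm
k_B = Gd⁴/(8D³N_a) = (78.0×10³)(8.8⁴)/(8·54.0³·7) = 53.046 N/mm
Parallel: k_eq = 4.1221 + 53.046 + 27 = 84.169 N/mm
F = k_eq·δ = 84.169·14 = 1178.4 N

1180 N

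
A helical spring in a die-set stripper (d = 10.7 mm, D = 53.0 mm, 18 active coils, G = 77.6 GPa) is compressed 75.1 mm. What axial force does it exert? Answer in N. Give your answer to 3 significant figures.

k = Gd⁴/(8D³N_a) = (77.6×10³)(10.7⁴)/(8·53.0³·18) = 47.447 N/mm
F = k·δ = 47.447 × 75.1 = 3563.3 N

3560 N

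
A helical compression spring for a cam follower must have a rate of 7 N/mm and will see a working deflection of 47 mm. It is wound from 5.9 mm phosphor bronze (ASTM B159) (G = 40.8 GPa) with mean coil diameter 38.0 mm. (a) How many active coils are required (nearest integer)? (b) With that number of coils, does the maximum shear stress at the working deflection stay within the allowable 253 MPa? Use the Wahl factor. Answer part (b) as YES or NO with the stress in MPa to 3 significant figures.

N_a = Gd⁴/(8D³k) = (40.8×10³)(5.9⁴)/(8·38.0³·7) = 16.09 → N_a = 16
Actual rate k = Gd⁴/(8D³·16) = 7.0389 N/mm
Working load F = kδ = 7.0389·47 = 330.83 N
C = 38.0/5.9 = 6.4407; K_W = (4C−1)/(4C−4)+0.615/C = 1.2333
τ_max = K_W·8FD/(πd³) = 1.2333·155.87 = 192.24 MPa
τ_max ≤ 253 MPa → acceptable

(a) 16 coils; (b) YES, τ_max = 192 MPa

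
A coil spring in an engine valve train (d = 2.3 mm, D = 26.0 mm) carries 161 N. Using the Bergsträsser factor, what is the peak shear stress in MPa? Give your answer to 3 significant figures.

Spring index C = D/d = 26.0/2.3 = 11.3043
K_B = (4C+2)/(4C−3) = 47.217/42.217 = 1.1184
τ₀ = 8FD/(πd³) = 8·161·26.0/(π·2.3³) = 33488/38.224 = 876.1 MPa
τ_max = K·τ₀ = 1.1184 × 876.1 = 979.87 MPa

980 MPa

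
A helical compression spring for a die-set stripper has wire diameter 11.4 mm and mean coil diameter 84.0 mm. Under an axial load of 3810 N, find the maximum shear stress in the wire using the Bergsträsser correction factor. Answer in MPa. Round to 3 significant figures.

Spring index C = D/d = 84.0/11.4 = 7.3684
K_B = (4C+2)/(4C−3) = 31.474/26.474 = 1.1889
τ₀ = 8FD/(πd³) = 8·3810·84.0/(π·11.4³) = 2.56032e+06/4654.4 = 550.09 MPa
τ_max = K·τ₀ = 1.1889 × 550.09 = 653.98 MPa

654 MPa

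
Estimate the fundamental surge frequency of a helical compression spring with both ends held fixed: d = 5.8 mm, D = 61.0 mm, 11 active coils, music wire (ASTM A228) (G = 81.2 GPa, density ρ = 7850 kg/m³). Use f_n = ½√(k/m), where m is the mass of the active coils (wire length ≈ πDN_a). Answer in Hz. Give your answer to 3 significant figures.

51.3 Hz

k = Gd⁴/(8D³N_a) = (81.2×10³)(5.8⁴)/(8·61.0³·11) = 4.6004 N/mm = 4600.4 N/m
Wire length L = πDN_a = π·61.0·11 = 2108 mm
m = ρ·(πd²/4)·L = 7850 × 26.421×10⁻⁶ m² × 2.108 m = 0.43721 kg
f_n = ½√(k/m) = 0.5·√(4600.4/0.43721) = 0.5·√(10522) = 51.289 Hz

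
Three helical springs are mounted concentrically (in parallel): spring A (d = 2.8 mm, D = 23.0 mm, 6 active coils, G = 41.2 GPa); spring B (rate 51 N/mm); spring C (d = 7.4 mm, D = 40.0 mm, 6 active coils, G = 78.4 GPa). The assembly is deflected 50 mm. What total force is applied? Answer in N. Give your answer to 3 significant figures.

k_A = Gd⁴/(8D³N_a) = (41.2×10³)(2.8⁴)/(8·23.0³·6) = 4.3362 N/mm
k_C = Gd⁴/(8D³N_a) = (78.4×10³)(7.4⁴)/(8·40.0³·6) = 76.528 N/mm
Parallel: k_eq = 4.3362 + 51 + 76.528 = 131.86 N/mm
F = k_eq·δ = 131.86·50 = 6593.2 N

6590 N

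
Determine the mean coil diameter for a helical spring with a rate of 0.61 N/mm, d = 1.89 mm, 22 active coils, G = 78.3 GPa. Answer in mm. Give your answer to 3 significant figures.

D = (Gd⁴/(8N_a·k))^(1/3) = (78.3×10³·1.89⁴/(8·22·0.61))^(1/3)
  = (9306.07)^(1/3) = 21.0340 mm

21.0 mm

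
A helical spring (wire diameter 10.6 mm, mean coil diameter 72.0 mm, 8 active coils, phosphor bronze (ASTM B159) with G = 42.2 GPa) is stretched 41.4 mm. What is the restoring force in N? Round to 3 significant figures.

k = Gd⁴/(8D³N_a) = (42.2×10³)(10.6⁴)/(8·72.0³·8) = 22.303 N/mm
F = k·δ = 22.303 × 41.4 = 923.33 N

923 N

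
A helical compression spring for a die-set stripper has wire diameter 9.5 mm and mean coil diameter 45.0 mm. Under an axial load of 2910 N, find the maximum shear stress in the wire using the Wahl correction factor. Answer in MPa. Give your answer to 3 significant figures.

Spring index C = D/d = 45.0/9.5 = 4.7368
K_W = (4C−1)/(4C−4) + 0.615/C = 17.947/14.947 + 0.1298 = 1.3305
τ₀ = 8FD/(πd³) = 8·2910·45.0/(π·9.5³) = 1.0476e+06/2693.5 = 388.93 MPa
τ_max = K·τ₀ = 1.3305 × 388.93 = 517.49 MPa

517 MPa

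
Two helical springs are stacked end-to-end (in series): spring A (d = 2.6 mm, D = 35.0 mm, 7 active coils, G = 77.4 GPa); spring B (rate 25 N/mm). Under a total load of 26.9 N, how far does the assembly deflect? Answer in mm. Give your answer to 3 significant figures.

19.3 mm

k_A = Gd⁴/(8D³N_a) = (77.4×10³)(2.6⁴)/(8·35.0³·7) = 1.4731 N/mm
Series: 1/k_eq = 1/1.4731 + 1/25 = 0.71882; k_eq = 1.3912 N/mm
δ = F/k_eq = 26.9/1.3912 = 19.336 mm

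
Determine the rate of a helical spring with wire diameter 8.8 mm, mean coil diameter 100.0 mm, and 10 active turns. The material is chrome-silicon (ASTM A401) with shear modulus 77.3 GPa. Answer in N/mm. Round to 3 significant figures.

5.79 N/mm

k = Gd⁴/(8D³N_a) = (77.3×10³ × 8.8⁴) / (8 × 100.0³ × 10)
  = 4.63565e+08 / 8e+07 = 5.7946 N/mm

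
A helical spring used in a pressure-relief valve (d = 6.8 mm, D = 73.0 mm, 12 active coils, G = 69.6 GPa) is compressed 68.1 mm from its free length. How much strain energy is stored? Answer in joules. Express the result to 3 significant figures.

9.24 J

k = Gd⁴/(8D³N_a) = (69.6×10³)(6.8⁴)/(8·73.0³·12) = 3.9848 N/mm
U = ½kδ² = 0.5 × 3.9848 × 68.1² = 9239.9 N·mm = 9.2399 J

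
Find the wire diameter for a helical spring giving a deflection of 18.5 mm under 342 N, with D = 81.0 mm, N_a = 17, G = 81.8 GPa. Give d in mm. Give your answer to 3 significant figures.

11.3 mm

Required rate k = F/δ = 342/18.5 = 18.486 N/mm
d = (8D³N_a·k / G)^(1/4) = (8·81.0³·17·18.486 / (81.8×10³))^0.25
  = (16334)^0.25 = 11.3051 mm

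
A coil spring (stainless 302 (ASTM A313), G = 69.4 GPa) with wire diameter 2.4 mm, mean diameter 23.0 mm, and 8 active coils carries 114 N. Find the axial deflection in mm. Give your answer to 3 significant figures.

k = Gd⁴/(8D³N_a) = (69.4×10³)(2.4⁴)/(8·23.0³·8) = 2.9569 N/mm
δ = F/k = 114 / 2.9569 = 38.554 mm

38.6 mm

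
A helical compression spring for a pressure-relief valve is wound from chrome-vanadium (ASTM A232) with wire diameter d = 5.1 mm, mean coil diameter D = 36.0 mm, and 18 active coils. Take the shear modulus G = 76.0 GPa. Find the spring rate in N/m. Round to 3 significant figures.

k = Gd⁴/(8D³N_a) = (76.0×10³ × 5.1⁴) / (8 × 36.0³ × 18)
  = 5.14155e+07 / 6.71846e+06 = 7.6529 N/mm = 7652.9 N/m

7650 N/m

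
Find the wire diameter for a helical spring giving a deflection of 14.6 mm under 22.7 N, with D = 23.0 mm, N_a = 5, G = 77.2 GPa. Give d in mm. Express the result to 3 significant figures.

1.77 mm

Required rate k = F/δ = 22.7/14.6 = 1.5548 N/mm
d = (8D³N_a·k / G)^(1/4) = (8·23.0³·5·1.5548 / (77.2×10³))^0.25
  = (9.8017)^0.25 = 1.7694 mm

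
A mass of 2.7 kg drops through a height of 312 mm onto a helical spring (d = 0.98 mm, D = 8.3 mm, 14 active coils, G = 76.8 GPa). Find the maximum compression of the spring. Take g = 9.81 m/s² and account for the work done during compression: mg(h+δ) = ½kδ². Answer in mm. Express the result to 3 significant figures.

149 mm

k = Gd⁴/(8D³N_a) = (76.8×10³)(0.98⁴)/(8·8.3³·14) = 1.1061 N/mm
W = mg = 2.7 × 9.81 = 26.487 N
½kδ² − Wδ − Wh = 0 → δ = (W + √(W² + 2kWh))/k
δ = (26.487 + √(701.56 + 18282.3))/1.1061 = (26.487 + 137.78)/1.1061 = 148.51 mm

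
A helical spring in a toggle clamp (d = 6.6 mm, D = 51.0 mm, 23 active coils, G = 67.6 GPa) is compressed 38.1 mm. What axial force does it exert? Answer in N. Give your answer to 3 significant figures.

200 N

k = Gd⁴/(8D³N_a) = (67.6×10³)(6.6⁴)/(8·51.0³·23) = 5.2553 N/mm
F = k·δ = 5.2553 × 38.1 = 200.23 N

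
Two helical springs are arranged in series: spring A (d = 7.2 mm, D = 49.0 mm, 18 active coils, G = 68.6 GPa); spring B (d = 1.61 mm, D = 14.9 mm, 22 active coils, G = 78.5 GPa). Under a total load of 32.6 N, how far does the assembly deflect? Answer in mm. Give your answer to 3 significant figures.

39.0 mm

k_A = Gd⁴/(8D³N_a) = (68.6×10³)(7.2⁴)/(8·49.0³·18) = 10.882 N/mm
k_B = Gd⁴/(8D³N_a) = (78.5×10³)(1.61⁴)/(8·14.9³·22) = 0.90594 N/mm
Series: 1/k_eq = 1/10.882 + 1/0.90594 = 1.1957; k_eq = 0.83632 N/mm
δ = F/k_eq = 32.6/0.83632 = 38.98 mm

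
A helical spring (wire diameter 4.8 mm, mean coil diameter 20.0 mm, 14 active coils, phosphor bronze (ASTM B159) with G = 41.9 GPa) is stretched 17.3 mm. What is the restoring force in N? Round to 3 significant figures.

k = Gd⁴/(8D³N_a) = (41.9×10³)(4.8⁴)/(8·20.0³·14) = 24.824 N/mm
F = k·δ = 24.824 × 17.3 = 429.45 N

429 N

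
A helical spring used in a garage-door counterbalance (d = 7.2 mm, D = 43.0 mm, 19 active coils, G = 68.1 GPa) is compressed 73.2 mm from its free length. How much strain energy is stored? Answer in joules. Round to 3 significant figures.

40.6 J

k = Gd⁴/(8D³N_a) = (68.1×10³)(7.2⁴)/(8·43.0³·19) = 15.144 N/mm
U = ½kδ² = 0.5 × 15.144 × 73.2² = 40571 N·mm = 40.571 J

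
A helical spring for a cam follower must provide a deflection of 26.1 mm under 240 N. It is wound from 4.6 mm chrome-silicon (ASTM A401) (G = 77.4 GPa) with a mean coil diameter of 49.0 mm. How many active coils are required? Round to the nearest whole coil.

Required rate k = F/δ = 240/26.1 = 9.1954 N/mm
N_a = Gd⁴/(8D³k) = (77.4×10³ × 4.6⁴)/(8 × 49.0³ × 9.1954)
    = 3.46555e+07 / 8.65464e+06 = 4.004 → 4 coils

4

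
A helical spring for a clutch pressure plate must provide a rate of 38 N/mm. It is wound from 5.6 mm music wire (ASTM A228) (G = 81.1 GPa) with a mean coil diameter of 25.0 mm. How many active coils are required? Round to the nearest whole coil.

N_a = Gd⁴/(8D³k) = (81.1×10³ × 5.6⁴)/(8 × 25.0³ × 38)
    = 7.97578e+07 / 4.75e+06 = 16.79 → 17 coils

17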